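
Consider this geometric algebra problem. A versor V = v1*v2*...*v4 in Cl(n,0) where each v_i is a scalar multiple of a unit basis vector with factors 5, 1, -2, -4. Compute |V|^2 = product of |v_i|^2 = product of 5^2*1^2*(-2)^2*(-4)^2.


Each vector v_i has |v_i|^2 = s_i^2
Squared scales: 5^2 = 25, 1^2 = 1, (-2)^2 = 4, (-4)^2 = 16
|V|^2 = 25 * 1 * 4 * 16
= 1600


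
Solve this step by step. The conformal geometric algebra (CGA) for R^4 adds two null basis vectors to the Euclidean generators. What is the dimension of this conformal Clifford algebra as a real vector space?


The conformal model of R^4 uses Cl(5,1): the 4 Euclidean generators plus two extra orthogonal generators e+ (e+^2 = +1) and e- (e-^2 = -1), from which the null vectors e0, einf are built.
Number of generators m = 4 + 2 = 6.
dim Cl(p,q) = 2^m = 2^6 = 64


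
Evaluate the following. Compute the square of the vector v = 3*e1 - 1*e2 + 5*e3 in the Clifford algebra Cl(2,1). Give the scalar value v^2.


v^2 = sum of c_i^2 * e_i^2
Positive signature terms (e_i^2 = +1): 3^2 + (-1)^2 = 10
Negative signature terms (e_j^2 = -1): 5^2 = 25
v^2 = 10 - 25 = -15


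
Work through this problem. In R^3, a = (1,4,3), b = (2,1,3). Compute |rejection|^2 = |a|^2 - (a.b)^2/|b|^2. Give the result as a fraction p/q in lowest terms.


|a|^2 = 1^2 + 4^2 + 3^2 = 26
|b|^2 = 2^2 + 1^2 + 3^2 = 14
a . b = 1*2 + 4*1 + 3*3 = 15
(a.b)^2 = 15^2 = 225
|rej|^2 = 26 - 225/14
= (364 - 225)/14
= 139/14
In lowest terms: 139/14


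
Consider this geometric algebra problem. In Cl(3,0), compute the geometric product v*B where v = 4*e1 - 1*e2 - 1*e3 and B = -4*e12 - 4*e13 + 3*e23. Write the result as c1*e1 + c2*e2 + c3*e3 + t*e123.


vB has grade-1 (vector) and grade-3 (trivector) parts: vB = (v _| B) + (v ^ B).
Vector part <vB>_1:
  e1: -v2*b12 - v3*b13 = -(-1)*(-4) - (-1)*(-4) = -8
  e2: v1*b12 - v3*b23 = (4)*(-4) - (-1)*(3) = -13
  e3: v1*b13 + v2*b23 = (4)*(-4) + (-1)*(3) = -19
Trivector part <vB>_3:
  e123: v1*b23 - v2*b13 + v3*b12 = (4)*(3) - (-1)*(-4) + (-1)*(-4) = 12
vB = -8*e1 - 13*e2 - 19*e3 + 12*e123


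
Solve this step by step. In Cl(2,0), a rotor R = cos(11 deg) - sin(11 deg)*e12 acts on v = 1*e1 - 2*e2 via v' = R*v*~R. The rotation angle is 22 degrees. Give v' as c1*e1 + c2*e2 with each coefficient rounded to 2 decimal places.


Rotor R = cos(11deg) - sin(11deg)*e12
Rotation angle theta = 2 * 11 = 22 degrees
v' = R*v*~R rotates v by theta.
cos(22deg) = 0.9272, sin(22deg) = 0.3746
v'_1 = 1*cos(22deg) - (-2)*sin(22deg)
= 1*0.9272 - (-2)*0.3746
= 1.68
v'_2 = 1*sin(22deg) + (-2)*cos(22deg)
= 1*0.3746 + (-2)*0.9272
= -1.48
v' = 1.68*e1 - 1.48*e2


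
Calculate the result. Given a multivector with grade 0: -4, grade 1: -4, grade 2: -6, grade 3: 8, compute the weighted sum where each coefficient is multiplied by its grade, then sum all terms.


Grade-weighted sum = sum of grade_k * coefficient_k
0*(-4) = 0
1*(-4) = -4
2*(-6) = -12
3*8 = 24
Total = 0 + (-4) + (-12) + 24 = 8


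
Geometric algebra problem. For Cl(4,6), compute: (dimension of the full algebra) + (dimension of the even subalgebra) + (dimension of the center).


n = 4 + 6 = 10
Total dim = 2^10 = 1024
Even subalgebra dim = 2^9 = 512
n is even, so center dim = 1
Sum = 1024 + 512 + 1 = 1537


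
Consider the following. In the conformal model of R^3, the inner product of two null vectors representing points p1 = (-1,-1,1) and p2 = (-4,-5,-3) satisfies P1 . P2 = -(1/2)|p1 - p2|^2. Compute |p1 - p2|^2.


p1 - p2 = (3, 4, 4)
|p1 - p2|^2 = 3^2 + 4^2 + 4^2
= 9 + 16 + 16
= 41


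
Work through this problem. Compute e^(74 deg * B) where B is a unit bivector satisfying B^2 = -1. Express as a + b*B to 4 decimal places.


For a unit bivector B with B^2 = -1, the exponential series gives
e^(theta*B) = cos(theta) + sin(theta)*B (the GA analogue of Euler's formula).
theta = 74 degrees = 1.291544 rad
cos(74 deg) = 0.2756
sin(74 deg) = 0.9613
exp(theta*B) = 0.2756 + 0.9613*B


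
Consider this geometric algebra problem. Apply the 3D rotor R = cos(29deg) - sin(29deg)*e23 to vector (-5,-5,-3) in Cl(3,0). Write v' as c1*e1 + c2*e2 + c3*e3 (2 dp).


Rotor R = cos(29deg) - sin(29deg)*e23
Rotation angle theta = 2 * 29 = 58 degrees in the e23 plane (e2 -> e3).
The component perpendicular to the plane (e1) is invariant: v'_1 = v1 = -5.00
cos(58deg) = 0.5299, sin(58deg) = 0.8480
v'_2 = v2*cos(theta) - v3*sin(theta) = -5*0.5299 - (-3)*0.8480 = -0.11
v'_3 = v2*sin(theta) + v3*cos(theta) = -5*0.8480 + (-3)*0.5299 = -5.83
v' = -5.00*e1 - 0.11*e2 - 5.83*e3


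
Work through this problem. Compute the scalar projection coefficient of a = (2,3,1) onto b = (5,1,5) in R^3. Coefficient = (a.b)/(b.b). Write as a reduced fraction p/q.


Projection coefficient = (a . b) / (b . b)
a . b = 2*5 + 3*1 + 1*5
= 10 + 3 + 5 = 18
b . b = 5^2 + 1^2 + 5^2
= 25 + 1 + 25 = 51
Coefficient = 18/51
In lowest terms: 6/17


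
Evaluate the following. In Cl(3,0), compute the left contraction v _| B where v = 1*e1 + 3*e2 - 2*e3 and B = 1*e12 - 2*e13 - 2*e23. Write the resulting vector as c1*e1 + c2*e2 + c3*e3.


Left contraction v _| B = <vB>_1 (grade-1 part of the geometric product vB).
Using e1_|e12 = e2, e2_|e12 = -e1, e1_|e13 = e3, e3_|e13 = -e1, e2_|e23 = e3, e3_|e23 = -e2:
e1 coeff: -v2*b12 - v3*b13 = -(3)*(1) - (-2)*(-2) = -7
e2 coeff: v1*b12 - v3*b23 = (1)*(1) - (-2)*(-2) = -3
e3 coeff: v1*b13 + v2*b23 = (1)*(-2) + (3)*(-2) = -8
v _| B = -7*e1 - 3*e2 - 8*e3


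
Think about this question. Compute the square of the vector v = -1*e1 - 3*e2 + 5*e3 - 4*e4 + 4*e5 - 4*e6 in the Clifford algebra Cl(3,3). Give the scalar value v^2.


v^2 = sum of c_i^2 * e_i^2
Positive signature terms (e_i^2 = +1): (-1)^2 + (-3)^2 + 5^2 = 35
Negative signature terms (e_j^2 = -1): (-4)^2 + 4^2 + (-4)^2 = 48
v^2 = 35 - 48 = -13


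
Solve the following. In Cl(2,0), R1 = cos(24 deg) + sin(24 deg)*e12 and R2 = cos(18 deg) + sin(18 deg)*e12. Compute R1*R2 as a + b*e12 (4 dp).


Same-plane rotors commute and their half-angles add:
R1*R2 = cos(a1 + a2) + sin(a1 + a2)*e12.
a1 + a2 = 24 + 18 = 42 deg
cos(42 deg) = 0.7431
sin(42 deg) = 0.6691
R1*R2 = 0.7431 + 0.6691*e12


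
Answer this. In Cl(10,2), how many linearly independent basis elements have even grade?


Even subalgebra dimension = 2^(n-1)
n = 10 + 2 = 12
2^(12 - 1) = 2^11 = 2048
Verification: sum of C(12,k) for even k = 1 + 66 + 495 + 924 + 495 + 66 + 1 = 2048
Result = 2048


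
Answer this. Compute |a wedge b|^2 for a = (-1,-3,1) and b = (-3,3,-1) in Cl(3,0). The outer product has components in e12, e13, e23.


a wedge b = (a1*b2 - a2*b1)*e12 + (a1*b3 - a3*b1)*e13 + (a2*b3 - a3*b2)*e23
e12 coeff: (-1)*3 - (-3)*(-3) = -3 - 9 = -12
e13 coeff: (-1)*(-1) - 1*(-3) = 1 - (-3) = 4
e23 coeff: (-3)*(-1) - 1*3 = 3 - 3 = 0
|a wedge b|^2 = (-12)^2 + 4^2 + 0^2
= 144 + 16 + 0
= 160


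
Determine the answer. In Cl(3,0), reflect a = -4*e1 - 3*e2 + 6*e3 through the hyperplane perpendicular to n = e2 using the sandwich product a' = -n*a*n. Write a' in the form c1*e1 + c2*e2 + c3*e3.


Reflection formula: a' = -n*a*n, with n = e2 (unit vector, n^2 = 1).
For reflection through hyperplane perp to e2:
The component along e2 flips sign, others stay.
a = (-4, -3, 6)
a' = (-4, 3, 6)
a' = -4*e1 + 3*e2 + 6*e3


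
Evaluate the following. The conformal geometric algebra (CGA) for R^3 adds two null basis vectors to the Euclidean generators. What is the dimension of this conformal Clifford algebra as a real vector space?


The conformal model of R^3 uses Cl(4,1): the 3 Euclidean generators plus two extra orthogonal generators e+ (e+^2 = +1) and e- (e-^2 = -1), from which the null vectors e0, einf are built.
Number of generators m = 3 + 2 = 5.
dim Cl(p,q) = 2^m = 2^5 = 32


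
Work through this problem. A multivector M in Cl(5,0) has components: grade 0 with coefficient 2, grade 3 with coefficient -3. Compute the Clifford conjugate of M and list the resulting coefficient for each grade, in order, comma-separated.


Clifford conjugate sign for grade k: (-1)^(k(k+1)/2)
Grade 0: (-1)^(0*1/2) = (-1)^0 = 1, coeff 2 -> 2
Grade 3: (-1)^(3*4/2) = (-1)^6 = 1, coeff -3 -> -3
Conjugated coefficients: 2, -3


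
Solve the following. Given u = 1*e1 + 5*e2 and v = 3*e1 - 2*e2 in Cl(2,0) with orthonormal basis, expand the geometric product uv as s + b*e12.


Expand: (1*e1 + 5*e2)(3*e1 - 2*e2)
= 1*3*e1e1 + 1*(-2)*e1e2 + 5*3*e2e1 + 5*(-2)*e2e2
Using e1^2 = e2^2 = 1, e2e1 = -e1e2:
Scalar part s = 1*3 + 5*(-2) = 3 + (-10) = -7
Bivector part b = 1*(-2) - 5*3 = -2 - 15 = -17
uv = -7 - 17*e12


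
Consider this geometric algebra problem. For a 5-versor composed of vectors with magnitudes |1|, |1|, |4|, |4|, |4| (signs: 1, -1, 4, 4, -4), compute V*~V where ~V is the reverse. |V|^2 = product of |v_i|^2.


Each vector v_i has |v_i|^2 = s_i^2
Squared scales: 1^2 = 1, (-1)^2 = 1, 4^2 = 16, 4^2 = 16, (-4)^2 = 16
|V|^2 = 1 * 1 * 16 * 16 * 16
= 4096


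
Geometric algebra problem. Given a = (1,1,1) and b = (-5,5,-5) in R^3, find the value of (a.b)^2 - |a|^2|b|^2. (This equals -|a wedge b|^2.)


a . b = 1*(-5) + 1*5 + 1*(-5)
= -5 + 5 + (-5) = -5
|a|^2 = 1^2 + 1^2 + 1^2 = 3
|b|^2 = (-5)^2 + 5^2 + (-5)^2 = 75
(a.b)^2 = (-5)^2 = 25
|a|^2 * |b|^2 = 3 * 75 = 225
Result = 25 - 225 = -200


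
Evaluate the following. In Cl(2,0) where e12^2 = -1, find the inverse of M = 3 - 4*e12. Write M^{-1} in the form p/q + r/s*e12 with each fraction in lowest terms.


M = 3 - 4*e12, where e12^2 = -1.
Since M commutes with its reverse ~M = a - b*e12, M * ~M = a^2 - b^2*e12^2 = a^2 + b^2.
So M^{-1} = ~M / (a^2 + b^2) = (a - b*e12)/(a^2 + b^2).
a^2 + b^2 = 9 + 16 = 25
Scalar part = 3/25 = 3/25
Bivector coeff = 4/25 = 4/25
M^{-1} = 3/25 + 4/25*e12


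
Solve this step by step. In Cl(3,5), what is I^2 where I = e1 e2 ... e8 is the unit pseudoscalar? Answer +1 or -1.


The pseudoscalar I = e1...e_n (product of all n generators) of Cl(p,q) satisfies I^2 = (-1)^(q + n(n-1)/2).
p = 3, q = 5, n = p + q = 8
n(n-1)/2 = 8 * 7 / 2 = 28
Exponent = q + n(n-1)/2 = 5 + 28 = 33
I^2 = (-1)^33 = -1


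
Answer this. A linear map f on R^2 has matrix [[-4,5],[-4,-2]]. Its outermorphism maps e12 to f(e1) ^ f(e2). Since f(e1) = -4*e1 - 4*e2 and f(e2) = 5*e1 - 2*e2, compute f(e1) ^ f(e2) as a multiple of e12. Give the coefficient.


The outermorphism of a linear map f sends e1^e2 to f(e1)^f(e2).
f(e1) = -4*e1 - 4*e2
f(e2) = 5*e1 - 2*e2
f(e1) ^ f(e2) = (-4*e1 - 4*e2) ^ (5*e1 - 2*e2)
= (-4)*(-2)*e12 + (-4)*5*e21
= (8 - (-20))*e12
= 28*e12
Coefficient = 28


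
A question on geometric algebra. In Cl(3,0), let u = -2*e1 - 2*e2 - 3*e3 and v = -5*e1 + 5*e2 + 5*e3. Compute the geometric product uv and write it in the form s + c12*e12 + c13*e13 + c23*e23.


In Cl(3,0): e_i^2 = 1, e_ie_j = -e_je_i for i != j.
Scalar part = u . v = (-2)*(-5) + (-2)*5 + (-3)*5
= 10 + (-10) + (-15) = -15
e12 coeff = (-2)*5 - (-2)*(-5) = -10 - 10 = -20
e13 coeff = (-2)*5 - (-3)*(-5) = -10 - 15 = -25
e23 coeff = (-2)*5 - (-3)*5 = -10 - (-15) = 5
uv = -15 - 20*e12 - 25*e13 + 5*e23


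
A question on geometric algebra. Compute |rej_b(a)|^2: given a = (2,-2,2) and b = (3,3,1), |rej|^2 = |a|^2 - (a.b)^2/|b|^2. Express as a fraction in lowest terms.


|a|^2 = 2^2 + (-2)^2 + 2^2 = 12
|b|^2 = 3^2 + 3^2 + 1^2 = 19
a . b = 2*3 + (-2)*3 + 2*1 = 2
(a.b)^2 = 2^2 = 4
|rej|^2 = 12 - 4/19
= (228 - 4)/19
= 224/19
In lowest terms: 224/19


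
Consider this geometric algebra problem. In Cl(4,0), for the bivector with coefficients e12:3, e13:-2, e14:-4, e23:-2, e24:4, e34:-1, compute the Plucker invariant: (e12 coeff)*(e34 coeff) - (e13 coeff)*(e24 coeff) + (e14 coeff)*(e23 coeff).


Plucker relation: af - be + cd
a*f = 3*(-1) = -3
b*e = (-2)*4 = -8
c*d = (-4)*(-2) = 8
af - be + cd = -3 - (-8) + 8
= 13


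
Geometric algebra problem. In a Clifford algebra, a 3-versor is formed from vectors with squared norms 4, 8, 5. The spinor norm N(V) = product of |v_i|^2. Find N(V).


Spinor norm N(V) = |v1|^2 * |v2|^2 * ... * |v3|^2
= 4 * 8 * 5
Running product: 4, 32, 160
N(V) = 160


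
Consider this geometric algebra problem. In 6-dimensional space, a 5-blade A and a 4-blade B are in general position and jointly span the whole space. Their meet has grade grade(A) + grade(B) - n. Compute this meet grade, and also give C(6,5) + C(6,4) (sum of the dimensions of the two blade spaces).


Meet grade = grade(A) + grade(B) - n
= 5 + 4 - 6 = 3
C(6,5) = 6
C(6,4) = 15
dim_A + dim_B = 6 + 15 = 21


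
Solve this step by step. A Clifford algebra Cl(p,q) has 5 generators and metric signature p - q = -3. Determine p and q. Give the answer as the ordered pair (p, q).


We need p + q = 5 and p - q = -3.
Adding: 2p = 5 + (-3) = 2, so p = 1.
Then q = 5 - 1 = 4.
(p, q) = (1, 4)


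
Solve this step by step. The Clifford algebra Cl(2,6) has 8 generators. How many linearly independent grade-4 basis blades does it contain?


Number of grade-k basis blades in Cl(p,q) with n = p + q is C(n, k).
n = 2 + 6 = 8
C(8, 4) = 8! / (4! * 4!)
= 40320 / (24 * 24)
= 70


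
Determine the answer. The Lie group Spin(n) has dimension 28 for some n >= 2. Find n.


dim Spin(n) = dim so(n) = n(n-1)/2.
Solve n(n-1)/2 = 28, i.e. n^2 - n - 56 = 0.
Discriminant = 1 + 8*28 = 225
n = (1 + sqrt(225))/2 = (1 + 15)/2 = 8


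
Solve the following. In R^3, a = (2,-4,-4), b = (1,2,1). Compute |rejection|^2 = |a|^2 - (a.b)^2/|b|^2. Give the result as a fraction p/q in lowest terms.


|a|^2 = 2^2 + (-4)^2 + (-4)^2 = 36
|b|^2 = 1^2 + 2^2 + 1^2 = 6
a . b = 2*1 + (-4)*2 + (-4)*1 = -10
(a.b)^2 = (-10)^2 = 100
|rej|^2 = 36 - 100/6
= (216 - 100)/6
= 116/6
In lowest terms: 58/3


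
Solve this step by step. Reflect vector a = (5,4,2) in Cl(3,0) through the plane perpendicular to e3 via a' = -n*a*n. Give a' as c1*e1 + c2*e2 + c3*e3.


Reflection formula: a' = -n*a*n, with n = e3 (unit vector, n^2 = 1).
For reflection through hyperplane perp to e3:
The component along e3 flips sign, others stay.
a = (5, 4, 2)
a' = (5, 4, -2)
a' = 5*e1 + 4*e2 - 2*e3


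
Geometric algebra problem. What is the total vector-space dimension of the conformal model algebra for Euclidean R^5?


The conformal model of R^5 uses Cl(6,1): the 5 Euclidean generators plus two extra orthogonal generators e+ (e+^2 = +1) and e- (e-^2 = -1), from which the null vectors e0, einf are built.
Number of generators m = 5 + 2 = 7.
dim Cl(p,q) = 2^m = 2^7 = 128


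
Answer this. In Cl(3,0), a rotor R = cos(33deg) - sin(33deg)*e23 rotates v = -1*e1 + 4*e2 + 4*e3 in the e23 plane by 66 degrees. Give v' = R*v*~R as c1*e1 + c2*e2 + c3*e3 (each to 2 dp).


Rotor R = cos(33deg) - sin(33deg)*e23
Rotation angle theta = 2 * 33 = 66 degrees in the e23 plane (e2 -> e3).
The component perpendicular to the plane (e1) is invariant: v'_1 = v1 = -1.00
cos(66deg) = 0.4067, sin(66deg) = 0.9135
v'_2 = v2*cos(theta) - v3*sin(theta) = 4*0.4067 - 4*0.9135 = -2.03
v'_3 = v2*sin(theta) + v3*cos(theta) = 4*0.9135 + 4*0.4067 = 5.28
v' = -1.00*e1 - 2.03*e2 + 5.28*e3


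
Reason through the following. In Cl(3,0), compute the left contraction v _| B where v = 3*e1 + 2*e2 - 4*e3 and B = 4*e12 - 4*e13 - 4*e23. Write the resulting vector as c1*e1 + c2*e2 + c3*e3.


Left contraction v _| B = <vB>_1 (grade-1 part of the geometric product vB).
Using e1_|e12 = e2, e2_|e12 = -e1, e1_|e13 = e3, e3_|e13 = -e1, e2_|e23 = e3, e3_|e23 = -e2:
e1 coeff: -v2*b12 - v3*b13 = -(2)*(4) - (-4)*(-4) = -24
e2 coeff: v1*b12 - v3*b23 = (3)*(4) - (-4)*(-4) = -4
e3 coeff: v1*b13 + v2*b23 = (3)*(-4) + (2)*(-4) = -20
v _| B = -24*e1 - 4*e2 - 20*e3


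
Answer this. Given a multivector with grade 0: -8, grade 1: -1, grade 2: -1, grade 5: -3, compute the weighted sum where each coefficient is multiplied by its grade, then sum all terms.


Grade-weighted sum = sum of grade_k * coefficient_k
0*(-8) = 0
1*(-1) = -1
2*(-1) = -2
5*(-3) = -15
Total = 0 + (-1) + (-2) + (-15) = -18


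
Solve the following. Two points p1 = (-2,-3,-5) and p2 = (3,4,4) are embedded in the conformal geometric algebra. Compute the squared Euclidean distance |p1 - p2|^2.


p1 - p2 = (-5, -7, -9)
|p1 - p2|^2 = (-5)^2 + (-7)^2 + (-9)^2
= 25 + 49 + 81
= 155


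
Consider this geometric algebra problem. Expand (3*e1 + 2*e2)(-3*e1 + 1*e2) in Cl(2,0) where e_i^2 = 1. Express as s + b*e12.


Expand: (3*e1 + 2*e2)(-3*e1 + 1*e2)
= 3*(-3)*e1e1 + 3*1*e1e2 + 2*(-3)*e2e1 + 2*1*e2e2
Using e1^2 = e2^2 = 1, e2e1 = -e1e2:
Scalar part s = 3*(-3) + 2*1 = -9 + 2 = -7
Bivector part b = 3*1 - 2*(-3) = 3 - (-6) = 9
uv = -7 + 9*e12


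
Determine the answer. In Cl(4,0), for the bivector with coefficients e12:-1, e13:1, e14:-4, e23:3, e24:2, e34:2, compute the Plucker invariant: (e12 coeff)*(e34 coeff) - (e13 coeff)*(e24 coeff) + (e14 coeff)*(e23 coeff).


Plucker relation: af - be + cd
a*f = (-1)*2 = -2
b*e = 1*2 = 2
c*d = (-4)*3 = -12
af - be + cd = -2 - 2 + (-12)
= -16


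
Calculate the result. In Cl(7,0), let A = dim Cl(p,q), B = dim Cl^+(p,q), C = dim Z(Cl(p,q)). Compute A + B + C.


n = 7 + 0 = 7
Total dim = 2^7 = 128
Even subalgebra dim = 2^6 = 64
n is odd, so center dim = 2
Sum = 128 + 64 + 2 = 194


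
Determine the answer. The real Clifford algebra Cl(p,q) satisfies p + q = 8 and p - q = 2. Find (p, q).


We need p + q = 8 and p - q = 2.
Adding: 2p = 8 + 2 = 10, so p = 5.
Then q = 8 - 5 = 3.
(p, q) = (5, 3)


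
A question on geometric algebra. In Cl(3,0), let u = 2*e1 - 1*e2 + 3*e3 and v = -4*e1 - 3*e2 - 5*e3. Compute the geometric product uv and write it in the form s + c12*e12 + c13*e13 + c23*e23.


In Cl(3,0): e_i^2 = 1, e_ie_j = -e_je_i for i != j.
Scalar part = u . v = 2*(-4) + (-1)*(-3) + 3*(-5)
= -8 + 3 + (-15) = -20
e12 coeff = 2*(-3) - (-1)*(-4) = -6 - 4 = -10
e13 coeff = 2*(-5) - 3*(-4) = -10 - (-12) = 2
e23 coeff = (-1)*(-5) - 3*(-3) = 5 - (-9) = 14
uv = -20 - 10*e12 + 2*e13 + 14*e23


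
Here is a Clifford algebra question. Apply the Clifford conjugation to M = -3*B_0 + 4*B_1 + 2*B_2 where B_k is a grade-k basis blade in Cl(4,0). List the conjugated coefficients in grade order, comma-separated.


Clifford conjugate sign for grade k: (-1)^(k(k+1)/2)
Grade 0: (-1)^(0*1/2) = (-1)^0 = 1, coeff -3 -> -3
Grade 1: (-1)^(1*2/2) = (-1)^1 = -1, coeff 4 -> -4
Grade 2: (-1)^(2*3/2) = (-1)^3 = -1, coeff 2 -> -2
Conjugated coefficients: -3, -4, -2


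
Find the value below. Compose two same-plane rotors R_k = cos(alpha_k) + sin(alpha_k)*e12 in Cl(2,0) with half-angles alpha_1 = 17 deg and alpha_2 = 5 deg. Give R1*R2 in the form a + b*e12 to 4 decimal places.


Same-plane rotors commute and their half-angles add:
R1*R2 = cos(a1 + a2) + sin(a1 + a2)*e12.
a1 + a2 = 17 + 5 = 22 deg
cos(22 deg) = 0.9272
sin(22 deg) = 0.3746
R1*R2 = 0.9272 + 0.3746*e12


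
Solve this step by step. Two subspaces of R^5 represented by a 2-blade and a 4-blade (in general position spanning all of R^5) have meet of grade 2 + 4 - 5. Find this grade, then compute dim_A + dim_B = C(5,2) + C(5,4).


Meet grade = grade(A) + grade(B) - n
= 2 + 4 - 5 = 1
C(5,2) = 10
C(5,4) = 5
dim_A + dim_B = 10 + 5 = 15


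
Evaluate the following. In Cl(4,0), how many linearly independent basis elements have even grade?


Even subalgebra dimension = 2^(n-1)
n = 4 + 0 = 4
2^(4 - 1) = 2^3 = 8
Verification: sum of C(4,k) for even k = 1 + 6 + 1 = 8
Result = 8


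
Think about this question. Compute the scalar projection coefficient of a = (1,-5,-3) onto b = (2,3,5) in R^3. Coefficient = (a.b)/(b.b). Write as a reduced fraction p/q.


Projection coefficient = (a . b) / (b . b)
a . b = 1*2 + (-5)*3 + (-3)*5
= 2 + (-15) + (-15) = -28
b . b = 2^2 + 3^2 + 5^2
= 4 + 9 + 25 = 38
Coefficient = -28/38
In lowest terms: -14/19


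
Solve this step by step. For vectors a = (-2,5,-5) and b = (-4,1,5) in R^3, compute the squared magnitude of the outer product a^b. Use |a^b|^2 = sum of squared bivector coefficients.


a wedge b = (a1*b2 - a2*b1)*e12 + (a1*b3 - a3*b1)*e13 + (a2*b3 - a3*b2)*e23
e12 coeff: (-2)*1 - 5*(-4) = -2 - (-20) = 18
e13 coeff: (-2)*5 - (-5)*(-4) = -10 - 20 = -30
e23 coeff: 5*5 - (-5)*1 = 25 - (-5) = 30
|a wedge b|^2 = 18^2 + (-30)^2 + 30^2
= 324 + 900 + 900
= 2124


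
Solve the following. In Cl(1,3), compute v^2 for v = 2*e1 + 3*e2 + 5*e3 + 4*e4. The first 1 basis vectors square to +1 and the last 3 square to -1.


v^2 = sum of c_i^2 * e_i^2
Positive signature terms (e_i^2 = +1): 2^2 = 4
Negative signature terms (e_j^2 = -1): 3^2 + 5^2 + 4^2 = 50
v^2 = 4 - 50 = -46


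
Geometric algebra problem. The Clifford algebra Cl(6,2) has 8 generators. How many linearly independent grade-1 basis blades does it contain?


Number of grade-k basis blades in Cl(p,q) with n = p + q is C(n, k).
n = 6 + 2 = 8
C(8, 1) = 8! / (1! * 7!)
= 40320 / (1 * 5040)
= 8


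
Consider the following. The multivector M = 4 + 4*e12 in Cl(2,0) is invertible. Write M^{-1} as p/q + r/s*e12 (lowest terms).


M = 4 + 4*e12, where e12^2 = -1.
Since M commutes with its reverse ~M = a - b*e12, M * ~M = a^2 - b^2*e12^2 = a^2 + b^2.
So M^{-1} = ~M / (a^2 + b^2) = (a - b*e12)/(a^2 + b^2).
a^2 + b^2 = 16 + 16 = 32
Scalar part = 4/32 = 1/8
Bivector coeff = -4/32 = -1/8
M^{-1} = 1/8 - 1/8*e12


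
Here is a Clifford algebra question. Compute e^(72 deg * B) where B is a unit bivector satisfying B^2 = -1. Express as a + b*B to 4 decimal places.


For a unit bivector B with B^2 = -1, the exponential series gives
e^(theta*B) = cos(theta) + sin(theta)*B (the GA analogue of Euler's formula).
theta = 72 degrees = 1.256637 rad
cos(72 deg) = 0.3090
sin(72 deg) = 0.9511
exp(theta*B) = 0.3090 + 0.9511*B


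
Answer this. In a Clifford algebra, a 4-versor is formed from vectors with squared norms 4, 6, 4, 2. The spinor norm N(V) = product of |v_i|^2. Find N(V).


Spinor norm N(V) = |v1|^2 * |v2|^2 * ... * |v4|^2
= 4 * 6 * 4 * 2
Running product: 4, 24, 96, 192
N(V) = 192


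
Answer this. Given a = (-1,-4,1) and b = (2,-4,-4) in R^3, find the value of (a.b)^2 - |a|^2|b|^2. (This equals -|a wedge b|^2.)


a . b = (-1)*2 + (-4)*(-4) + 1*(-4)
= -2 + 16 + (-4) = 10
|a|^2 = (-1)^2 + (-4)^2 + 1^2 = 18
|b|^2 = 2^2 + (-4)^2 + (-4)^2 = 36
(a.b)^2 = 10^2 = 100
|a|^2 * |b|^2 = 18 * 36 = 648
Result = 100 - 648 = -548


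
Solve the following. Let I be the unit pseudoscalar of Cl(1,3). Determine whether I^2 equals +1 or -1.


The pseudoscalar I = e1...e_n (product of all n generators) of Cl(p,q) satisfies I^2 = (-1)^(q + n(n-1)/2).
p = 1, q = 3, n = p + q = 4
n(n-1)/2 = 4 * 3 / 2 = 6
Exponent = q + n(n-1)/2 = 3 + 6 = 9
I^2 = (-1)^9 = -1


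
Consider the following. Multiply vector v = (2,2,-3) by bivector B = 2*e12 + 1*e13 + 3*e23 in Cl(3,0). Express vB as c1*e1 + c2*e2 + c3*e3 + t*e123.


vB has grade-1 (vector) and grade-3 (trivector) parts: vB = (v _| B) + (v ^ B).
Vector part <vB>_1:
  e1: -v2*b12 - v3*b13 = -(2)*(2) - (-3)*(1) = -1
  e2: v1*b12 - v3*b23 = (2)*(2) - (-3)*(3) = 13
  e3: v1*b13 + v2*b23 = (2)*(1) + (2)*(3) = 8
Trivector part <vB>_3:
  e123: v1*b23 - v2*b13 + v3*b12 = (2)*(3) - (2)*(1) + (-3)*(2) = -2
vB = -1*e1 + 13*e2 + 8*e3 - 2*e123


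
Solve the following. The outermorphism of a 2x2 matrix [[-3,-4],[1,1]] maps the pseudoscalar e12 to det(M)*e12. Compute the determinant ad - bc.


The outermorphism of a linear map f sends e1^e2 to f(e1)^f(e2).
f(e1) = -3*e1 + 1*e2
f(e2) = -4*e1 + 1*e2
f(e1) ^ f(e2) = (-3*e1 + 1*e2) ^ (-4*e1 + 1*e2)
= (-3)*1*e12 + 1*(-4)*e21
= (-3 - (-4))*e12
= 1*e12
Coefficient = 1


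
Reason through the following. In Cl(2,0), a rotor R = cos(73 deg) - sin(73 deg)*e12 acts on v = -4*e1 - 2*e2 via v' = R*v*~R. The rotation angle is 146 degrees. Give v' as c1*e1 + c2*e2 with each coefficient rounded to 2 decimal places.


Rotor R = cos(73deg) - sin(73deg)*e12
Rotation angle theta = 2 * 73 = 146 degrees
v' = R*v*~R rotates v by theta.
cos(146deg) = -0.8290, sin(146deg) = 0.5592
v'_1 = -4*cos(146deg) - (-2)*sin(146deg)
= -4*(-0.8290) - (-2)*0.5592
= 4.43
v'_2 = -4*sin(146deg) + (-2)*cos(146deg)
= -4*0.5592 + (-2)*(-0.8290)
= -0.58
v' = 4.43*e1 - 0.58*e2


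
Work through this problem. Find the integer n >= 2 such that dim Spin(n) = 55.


dim Spin(n) = dim so(n) = n(n-1)/2.
Solve n(n-1)/2 = 55, i.e. n^2 - n - 110 = 0.
Discriminant = 1 + 8*55 = 441
n = (1 + sqrt(441))/2 = (1 + 21)/2 = 11


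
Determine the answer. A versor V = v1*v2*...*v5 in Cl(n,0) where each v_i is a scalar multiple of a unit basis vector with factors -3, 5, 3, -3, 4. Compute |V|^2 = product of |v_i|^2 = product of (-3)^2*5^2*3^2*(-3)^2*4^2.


Each vector v_i has |v_i|^2 = s_i^2
Squared scales: (-3)^2 = 9, 5^2 = 25, 3^2 = 9, (-3)^2 = 9, 4^2 = 16
|V|^2 = 9 * 25 * 9 * 9 * 16
= 291600


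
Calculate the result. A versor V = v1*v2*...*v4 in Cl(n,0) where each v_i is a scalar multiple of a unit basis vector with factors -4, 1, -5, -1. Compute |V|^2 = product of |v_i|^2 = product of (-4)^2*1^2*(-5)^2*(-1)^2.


Each vector v_i has |v_i|^2 = s_i^2
Squared scales: (-4)^2 = 16, 1^2 = 1, (-5)^2 = 25, (-1)^2 = 1
|V|^2 = 16 * 1 * 25 * 1
= 400


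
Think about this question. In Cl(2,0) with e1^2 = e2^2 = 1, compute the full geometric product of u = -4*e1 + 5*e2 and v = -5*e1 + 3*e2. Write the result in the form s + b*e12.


Expand: (-4*e1 + 5*e2)(-5*e1 + 3*e2)
= (-4)*(-5)*e1e1 + (-4)*3*e1e2 + 5*(-5)*e2e1 + 5*3*e2e2
Using e1^2 = e2^2 = 1, e2e1 = -e1e2:
Scalar part s = (-4)*(-5) + 5*3 = 20 + 15 = 35
Bivector part b = (-4)*3 - 5*(-5) = -12 - (-25) = 13
uv = 35 + 13*e12


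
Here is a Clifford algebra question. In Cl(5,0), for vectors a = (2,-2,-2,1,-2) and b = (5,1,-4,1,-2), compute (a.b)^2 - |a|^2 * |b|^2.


a . b = 2*5 + (-2)*1 + (-2)*(-4) + 1*1 + (-2)*(-2)
= 10 + (-2) + 8 + 1 + 4 = 21
|a|^2 = 2^2 + (-2)^2 + (-2)^2 + 1^2 + (-2)^2 = 17
|b|^2 = 5^2 + 1^2 + (-4)^2 + 1^2 + (-2)^2 = 47
(a.b)^2 = 21^2 = 441
|a|^2 * |b|^2 = 17 * 47 = 799
Result = 441 - 799 = -358


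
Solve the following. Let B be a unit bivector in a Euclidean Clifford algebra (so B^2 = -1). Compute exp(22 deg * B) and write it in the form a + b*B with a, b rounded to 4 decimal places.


For a unit bivector B with B^2 = -1, the exponential series gives
e^(theta*B) = cos(theta) + sin(theta)*B (the GA analogue of Euler's formula).
theta = 22 degrees = 0.383972 rad
cos(22 deg) = 0.9272
sin(22 deg) = 0.3746
exp(theta*B) = 0.9272 + 0.3746*B


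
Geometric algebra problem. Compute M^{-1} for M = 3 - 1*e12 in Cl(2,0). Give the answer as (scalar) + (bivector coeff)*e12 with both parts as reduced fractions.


M = 3 - 1*e12, where e12^2 = -1.
Since M commutes with its reverse ~M = a - b*e12, M * ~M = a^2 - b^2*e12^2 = a^2 + b^2.
So M^{-1} = ~M / (a^2 + b^2) = (a - b*e12)/(a^2 + b^2).
a^2 + b^2 = 9 + 1 = 10
Scalar part = 3/10 = 3/10
Bivector coeff = 1/10 = 1/10
M^{-1} = 3/10 + 1/10*e12


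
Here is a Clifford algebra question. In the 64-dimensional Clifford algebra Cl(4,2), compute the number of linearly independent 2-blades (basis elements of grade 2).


Number of grade-k basis blades in Cl(p,q) with n = p + q is C(n, k).
n = 4 + 2 = 6
C(6, 2) = 6! / (2! * 4!)
= 720 / (2 * 24)
= 15


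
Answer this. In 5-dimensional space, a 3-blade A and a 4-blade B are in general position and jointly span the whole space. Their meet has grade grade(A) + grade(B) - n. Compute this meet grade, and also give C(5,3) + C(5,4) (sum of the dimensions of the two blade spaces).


Meet grade = grade(A) + grade(B) - n
= 3 + 4 - 5 = 2
C(5,3) = 10
C(5,4) = 5
dim_A + dim_B = 10 + 5 = 15


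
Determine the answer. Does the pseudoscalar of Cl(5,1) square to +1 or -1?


The pseudoscalar I = e1...e_n (product of all n generators) of Cl(p,q) satisfies I^2 = (-1)^(q + n(n-1)/2).
p = 5, q = 1, n = p + q = 6
n(n-1)/2 = 6 * 5 / 2 = 15
Exponent = q + n(n-1)/2 = 1 + 15 = 16
I^2 = (-1)^16 = +1


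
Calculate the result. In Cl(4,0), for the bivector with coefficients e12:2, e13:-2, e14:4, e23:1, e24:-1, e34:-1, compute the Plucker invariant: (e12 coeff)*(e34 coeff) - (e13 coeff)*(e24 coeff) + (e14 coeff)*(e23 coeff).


Plucker relation: af - be + cd
a*f = 2*(-1) = -2
b*e = (-2)*(-1) = 2
c*d = 4*1 = 4
af - be + cd = -2 - 2 + 4
= 0


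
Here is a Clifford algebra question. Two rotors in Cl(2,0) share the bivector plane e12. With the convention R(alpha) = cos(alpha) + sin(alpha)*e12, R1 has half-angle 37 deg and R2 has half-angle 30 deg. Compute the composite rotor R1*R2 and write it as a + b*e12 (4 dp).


Same-plane rotors commute and their half-angles add:
R1*R2 = cos(a1 + a2) + sin(a1 + a2)*e12.
a1 + a2 = 37 + 30 = 67 deg
cos(67 deg) = 0.3907
sin(67 deg) = 0.9205
R1*R2 = 0.3907 + 0.9205*e12


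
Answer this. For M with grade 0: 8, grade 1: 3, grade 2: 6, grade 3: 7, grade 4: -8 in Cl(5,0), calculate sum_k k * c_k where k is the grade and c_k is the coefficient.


Grade-weighted sum = sum of grade_k * coefficient_k
0*8 = 0
1*3 = 3
2*6 = 12
3*7 = 21
4*(-8) = -32
Total = 0 + 3 + 12 + 21 + (-32) = 4


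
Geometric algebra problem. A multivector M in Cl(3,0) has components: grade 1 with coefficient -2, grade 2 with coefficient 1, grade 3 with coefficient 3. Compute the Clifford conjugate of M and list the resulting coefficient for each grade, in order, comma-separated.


Clifford conjugate sign for grade k: (-1)^(k(k+1)/2)
Grade 1: (-1)^(1*2/2) = (-1)^1 = -1, coeff -2 -> 2
Grade 2: (-1)^(2*3/2) = (-1)^3 = -1, coeff 1 -> -1
Grade 3: (-1)^(3*4/2) = (-1)^6 = 1, coeff 3 -> 3
Conjugated coefficients: 2, -1, 3


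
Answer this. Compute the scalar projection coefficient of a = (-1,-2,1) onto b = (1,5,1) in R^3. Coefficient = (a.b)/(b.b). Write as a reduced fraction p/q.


Projection coefficient = (a . b) / (b . b)
a . b = (-1)*1 + (-2)*5 + 1*1
= -1 + (-10) + 1 = -10
b . b = 1^2 + 5^2 + 1^2
= 1 + 25 + 1 = 27
Coefficient = -10/27
In lowest terms: -10/27


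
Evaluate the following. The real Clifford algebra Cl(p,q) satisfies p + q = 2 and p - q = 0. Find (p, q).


We need p + q = 2 and p - q = 0.
Adding: 2p = 2 + 0 = 2, so p = 1.
Then q = 2 - 1 = 1.
(p, q) = (1, 1)


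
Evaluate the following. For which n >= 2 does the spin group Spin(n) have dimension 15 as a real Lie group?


dim Spin(n) = dim so(n) = n(n-1)/2.
Solve n(n-1)/2 = 15, i.e. n^2 - n - 30 = 0.
Discriminant = 1 + 8*15 = 121
n = (1 + sqrt(121))/2 = (1 + 11)/2 = 6


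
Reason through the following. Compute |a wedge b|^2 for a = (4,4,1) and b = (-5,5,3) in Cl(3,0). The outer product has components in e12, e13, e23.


a wedge b = (a1*b2 - a2*b1)*e12 + (a1*b3 - a3*b1)*e13 + (a2*b3 - a3*b2)*e23
e12 coeff: 4*5 - 4*(-5) = 20 - (-20) = 40
e13 coeff: 4*3 - 1*(-5) = 12 - (-5) = 17
e23 coeff: 4*3 - 1*5 = 12 - 5 = 7
|a wedge b|^2 = 40^2 + 17^2 + 7^2
= 1600 + 289 + 49
= 1938


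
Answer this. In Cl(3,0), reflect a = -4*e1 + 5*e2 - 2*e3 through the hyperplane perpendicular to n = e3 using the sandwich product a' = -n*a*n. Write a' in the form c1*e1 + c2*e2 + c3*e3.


Reflection formula: a' = -n*a*n, with n = e3 (unit vector, n^2 = 1).
For reflection through hyperplane perp to e3:
The component along e3 flips sign, others stay.
a = (-4, 5, -2)
a' = (-4, 5, 2)
a' = -4*e1 + 5*e2 + 2*e3


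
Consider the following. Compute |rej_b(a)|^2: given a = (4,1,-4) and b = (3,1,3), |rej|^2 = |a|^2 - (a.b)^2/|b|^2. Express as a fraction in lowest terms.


|a|^2 = 4^2 + 1^2 + (-4)^2 = 33
|b|^2 = 3^2 + 1^2 + 3^2 = 19
a . b = 4*3 + 1*1 + (-4)*3 = 1
(a.b)^2 = 1^2 = 1
|rej|^2 = 33 - 1/19
= (627 - 1)/19
= 626/19
In lowest terms: 626/19


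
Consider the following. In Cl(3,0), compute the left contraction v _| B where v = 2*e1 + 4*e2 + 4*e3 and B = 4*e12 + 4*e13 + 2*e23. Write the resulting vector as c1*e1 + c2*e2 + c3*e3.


Left contraction v _| B = <vB>_1 (grade-1 part of the geometric product vB).
Using e1_|e12 = e2, e2_|e12 = -e1, e1_|e13 = e3, e3_|e13 = -e1, e2_|e23 = e3, e3_|e23 = -e2:
e1 coeff: -v2*b12 - v3*b13 = -(4)*(4) - (4)*(4) = -32
e2 coeff: v1*b12 - v3*b23 = (2)*(4) - (4)*(2) = 0
e3 coeff: v1*b13 + v2*b23 = (2)*(4) + (4)*(2) = 16
v _| B = -32*e1 + 0*e2 + 16*e3


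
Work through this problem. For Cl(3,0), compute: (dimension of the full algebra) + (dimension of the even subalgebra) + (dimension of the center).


n = 3 + 0 = 3
Total dim = 2^3 = 8
Even subalgebra dim = 2^2 = 4
n is odd, so center dim = 2
Sum = 8 + 4 + 2 = 14


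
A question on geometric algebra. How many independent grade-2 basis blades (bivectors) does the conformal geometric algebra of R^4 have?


The conformal model of R^4 uses Cl(5,1) with m = 4 + 2 = 6 generators.
Number of grade-2 blades = C(m, 2) = C(6, 2)
= 6*5/2 = 15


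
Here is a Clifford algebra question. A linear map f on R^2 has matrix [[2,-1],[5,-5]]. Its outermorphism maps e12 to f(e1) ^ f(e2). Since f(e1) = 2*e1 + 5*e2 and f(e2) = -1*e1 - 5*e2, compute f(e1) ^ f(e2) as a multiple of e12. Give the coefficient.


The outermorphism of a linear map f sends e1^e2 to f(e1)^f(e2).
f(e1) = 2*e1 + 5*e2
f(e2) = -1*e1 - 5*e2
f(e1) ^ f(e2) = (2*e1 + 5*e2) ^ (-1*e1 - 5*e2)
= 2*(-5)*e12 + 5*(-1)*e21
= (-10 - (-5))*e12
= -5*e12
Coefficient = -5


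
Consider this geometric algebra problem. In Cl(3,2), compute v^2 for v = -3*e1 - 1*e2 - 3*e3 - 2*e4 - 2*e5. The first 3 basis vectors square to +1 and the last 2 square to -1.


v^2 = sum of c_i^2 * e_i^2
Positive signature terms (e_i^2 = +1): (-3)^2 + (-1)^2 + (-3)^2 = 19
Negative signature terms (e_j^2 = -1): (-2)^2 + (-2)^2 = 8
v^2 = 19 - 8 = 11


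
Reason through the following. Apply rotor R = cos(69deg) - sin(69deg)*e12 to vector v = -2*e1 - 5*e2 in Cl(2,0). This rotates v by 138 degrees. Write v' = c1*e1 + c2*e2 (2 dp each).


Rotor R = cos(69deg) - sin(69deg)*e12
Rotation angle theta = 2 * 69 = 138 degrees
v' = R*v*~R rotates v by theta.
cos(138deg) = -0.7431, sin(138deg) = 0.6691
v'_1 = -2*cos(138deg) - (-5)*sin(138deg)
= -2*(-0.7431) - (-5)*0.6691
= 4.83
v'_2 = -2*sin(138deg) + (-5)*cos(138deg)
= -2*0.6691 + (-5)*(-0.7431)
= 2.38
v' = 4.83*e1 + 2.38*e2


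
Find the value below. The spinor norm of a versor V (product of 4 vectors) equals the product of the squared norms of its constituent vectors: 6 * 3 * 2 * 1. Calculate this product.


Spinor norm N(V) = |v1|^2 * |v2|^2 * ... * |v4|^2
= 6 * 3 * 2 * 1
Running product: 6, 18, 36, 36
N(V) = 36


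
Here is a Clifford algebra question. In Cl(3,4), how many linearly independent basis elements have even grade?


Even subalgebra dimension = 2^(n-1)
n = 3 + 4 = 7
2^(7 - 1) = 2^6 = 64
Verification: sum of C(7,k) for even k = 1 + 21 + 35 + 7 = 64
Result = 64


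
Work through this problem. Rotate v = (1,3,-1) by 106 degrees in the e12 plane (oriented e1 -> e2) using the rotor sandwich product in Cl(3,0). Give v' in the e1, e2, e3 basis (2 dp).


Rotor R = cos(53deg) - sin(53deg)*e12
Rotation angle theta = 2 * 53 = 106 degrees in the e12 plane (e1 -> e2).
The component perpendicular to the plane (e3) is invariant: v'_3 = v3 = -1.00
cos(106deg) = -0.2756, sin(106deg) = 0.9613
v'_1 = v1*cos(theta) - v2*sin(theta) = 1*(-0.2756) - 3*0.9613 = -3.16
v'_2 = v1*sin(theta) + v2*cos(theta) = 1*0.9613 + 3*(-0.2756) = 0.13
v' = -3.16*e1 + 0.13*e2 - 1.00*e3


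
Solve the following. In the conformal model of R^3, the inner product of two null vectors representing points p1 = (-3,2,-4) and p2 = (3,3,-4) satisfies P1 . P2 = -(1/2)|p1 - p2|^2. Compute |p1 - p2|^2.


p1 - p2 = (-6, -1, 0)
|p1 - p2|^2 = (-6)^2 + (-1)^2 + 0^2
= 36 + 1 + 0
= 37


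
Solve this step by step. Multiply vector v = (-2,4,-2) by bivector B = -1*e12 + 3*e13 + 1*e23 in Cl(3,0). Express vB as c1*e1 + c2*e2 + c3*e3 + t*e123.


vB has grade-1 (vector) and grade-3 (trivector) parts: vB = (v _| B) + (v ^ B).
Vector part <vB>_1:
  e1: -v2*b12 - v3*b13 = -(4)*(-1) - (-2)*(3) = 10
  e2: v1*b12 - v3*b23 = (-2)*(-1) - (-2)*(1) = 4
  e3: v1*b13 + v2*b23 = (-2)*(3) + (4)*(1) = -2
Trivector part <vB>_3:
  e123: v1*b23 - v2*b13 + v3*b12 = (-2)*(1) - (4)*(3) + (-2)*(-1) = -12
vB = 10*e1 + 4*e2 - 2*e3 - 12*e123


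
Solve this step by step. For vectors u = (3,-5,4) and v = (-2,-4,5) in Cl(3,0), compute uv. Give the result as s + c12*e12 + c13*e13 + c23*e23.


In Cl(3,0): e_i^2 = 1, e_ie_j = -e_je_i for i != j.
Scalar part = u . v = 3*(-2) + (-5)*(-4) + 4*5
= -6 + 20 + 20 = 34
e12 coeff = 3*(-4) - (-5)*(-2) = -12 - 10 = -22
e13 coeff = 3*5 - 4*(-2) = 15 - (-8) = 23
e23 coeff = (-5)*5 - 4*(-4) = -25 - (-16) = -9
uv = 34 - 22*e12 + 23*e13 - 9*e23


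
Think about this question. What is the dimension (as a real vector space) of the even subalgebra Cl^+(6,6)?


Even subalgebra dimension = 2^(n-1)
n = 6 + 6 = 12
2^(12 - 1) = 2^11 = 2048
Verification: sum of C(12,k) for even k = 1 + 66 + 495 + 924 + 495 + 66 + 1 = 2048
Result = 2048


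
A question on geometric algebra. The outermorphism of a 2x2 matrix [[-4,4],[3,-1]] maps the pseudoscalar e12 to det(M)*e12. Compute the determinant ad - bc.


The outermorphism of a linear map f sends e1^e2 to f(e1)^f(e2).
f(e1) = -4*e1 + 3*e2
f(e2) = 4*e1 - 1*e2
f(e1) ^ f(e2) = (-4*e1 + 3*e2) ^ (4*e1 - 1*e2)
= (-4)*(-1)*e12 + 3*4*e21
= (4 - 12)*e12
= -8*e12
Coefficient = -8


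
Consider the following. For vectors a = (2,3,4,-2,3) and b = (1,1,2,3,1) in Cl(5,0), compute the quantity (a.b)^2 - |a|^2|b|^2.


a . b = 2*1 + 3*1 + 4*2 + (-2)*3 + 3*1
= 2 + 3 + 8 + (-6) + 3 = 10
|a|^2 = 2^2 + 3^2 + 4^2 + (-2)^2 + 3^2 = 42
|b|^2 = 1^2 + 1^2 + 2^2 + 3^2 + 1^2 = 16
(a.b)^2 = 10^2 = 100
|a|^2 * |b|^2 = 42 * 16 = 672
Result = 100 - 672 = -572


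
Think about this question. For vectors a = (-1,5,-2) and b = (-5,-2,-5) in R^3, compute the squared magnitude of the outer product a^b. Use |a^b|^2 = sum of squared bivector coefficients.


a wedge b = (a1*b2 - a2*b1)*e12 + (a1*b3 - a3*b1)*e13 + (a2*b3 - a3*b2)*e23
e12 coeff: (-1)*(-2) - 5*(-5) = 2 - (-25) = 27
e13 coeff: (-1)*(-5) - (-2)*(-5) = 5 - 10 = -5
e23 coeff: 5*(-5) - (-2)*(-2) = -25 - 4 = -29
|a wedge b|^2 = 27^2 + (-5)^2 + (-29)^2
= 729 + 25 + 841
= 1595


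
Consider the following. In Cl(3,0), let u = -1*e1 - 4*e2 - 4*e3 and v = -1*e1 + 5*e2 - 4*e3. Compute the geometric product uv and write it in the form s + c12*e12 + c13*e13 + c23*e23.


In Cl(3,0): e_i^2 = 1, e_ie_j = -e_je_i for i != j.
Scalar part = u . v = (-1)*(-1) + (-4)*5 + (-4)*(-4)
= 1 + (-20) + 16 = -3
e12 coeff = (-1)*5 - (-4)*(-1) = -5 - 4 = -9
e13 coeff = (-1)*(-4) - (-4)*(-1) = 4 - 4 = 0
e23 coeff = (-4)*(-4) - (-4)*5 = 16 - (-20) = 36
uv = -3 - 9*e12 + 0*e13 + 36*e23


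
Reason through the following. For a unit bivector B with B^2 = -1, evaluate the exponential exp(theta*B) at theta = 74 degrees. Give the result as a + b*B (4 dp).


For a unit bivector B with B^2 = -1, the exponential series gives
e^(theta*B) = cos(theta) + sin(theta)*B (the GA analogue of Euler's formula).
theta = 74 degrees = 1.291544 rad
cos(74 deg) = 0.2756
sin(74 deg) = 0.9613
exp(theta*B) = 0.2756 + 0.9613*B


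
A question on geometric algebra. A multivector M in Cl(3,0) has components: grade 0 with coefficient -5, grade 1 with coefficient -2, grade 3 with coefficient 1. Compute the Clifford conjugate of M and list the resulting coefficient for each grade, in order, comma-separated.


Clifford conjugate sign for grade k: (-1)^(k(k+1)/2)
Grade 0: (-1)^(0*1/2) = (-1)^0 = 1, coeff -5 -> -5
Grade 1: (-1)^(1*2/2) = (-1)^1 = -1, coeff -2 -> 2
Grade 3: (-1)^(3*4/2) = (-1)^6 = 1, coeff 1 -> 1
Conjugated coefficients: -5, 2, 1


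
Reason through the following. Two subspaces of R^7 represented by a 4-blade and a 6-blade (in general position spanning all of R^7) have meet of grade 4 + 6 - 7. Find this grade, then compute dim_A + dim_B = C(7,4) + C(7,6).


Meet grade = grade(A) + grade(B) - n
= 4 + 6 - 7 = 3
C(7,4) = 35
C(7,6) = 7
dim_A + dim_B = 35 + 7 = 42


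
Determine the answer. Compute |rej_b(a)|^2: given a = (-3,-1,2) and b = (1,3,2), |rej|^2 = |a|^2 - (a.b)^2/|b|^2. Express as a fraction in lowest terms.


|a|^2 = (-3)^2 + (-1)^2 + 2^2 = 14
|b|^2 = 1^2 + 3^2 + 2^2 = 14
a . b = (-3)*1 + (-1)*3 + 2*2 = -2
(a.b)^2 = (-2)^2 = 4
|rej|^2 = 14 - 4/14
= (196 - 4)/14
= 192/14
In lowest terms: 96/7


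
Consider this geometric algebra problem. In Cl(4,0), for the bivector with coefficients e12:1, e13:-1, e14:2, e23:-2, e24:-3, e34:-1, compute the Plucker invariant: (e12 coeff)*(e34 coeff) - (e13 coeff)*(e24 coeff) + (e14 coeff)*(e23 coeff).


Plucker relation: af - be + cd
a*f = 1*(-1) = -1
b*e = (-1)*(-3) = 3
c*d = 2*(-2) = -4
af - be + cd = -1 - 3 + (-4)
= -8
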